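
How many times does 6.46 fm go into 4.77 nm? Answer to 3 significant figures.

738000

(4.77 × 10^-9) / (6.46 × 10^-15) = 0.7384 × 10^6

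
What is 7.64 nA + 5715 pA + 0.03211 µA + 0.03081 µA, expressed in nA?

In nA:
  7.64 nA → 7.64
  5715 pA = 5715 × 10⁻³ nA = 5.715
  0.03211 µA = 0.03211 × 10³ nA = 32.11
  0.03081 µA = 0.03081 × 10³ nA = 30.81
Sum: 7.64 + 5.715 + 32.11 + 30.81 = 76.275

76.275 nA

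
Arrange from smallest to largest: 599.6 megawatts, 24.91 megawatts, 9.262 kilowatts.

599.6 megawatts = 599600000 watts
24.91 megawatts = 24910000 watts
9.262 kilowatts = 9262 watts

9.262 kilowatts < 24.91 megawatts < 599.6 megawatts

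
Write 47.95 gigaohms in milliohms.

giga = 10⁹, milli = 10⁻³; factor is 10¹².
47.95 × 10¹² = 47950000000000

47950000000000 milliohms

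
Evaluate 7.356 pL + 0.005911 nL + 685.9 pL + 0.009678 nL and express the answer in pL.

In pL:
  7.356 pL → 7.356
  0.005911 nL = 0.005911 × 10^3 pL = 5.911
  685.9 pL → 685.9
  0.009678 nL = 0.009678 × 10^3 pL = 9.678
Sum: 7.356 + 5.911 + 685.9 + 9.678 = 708.845

708.845 pL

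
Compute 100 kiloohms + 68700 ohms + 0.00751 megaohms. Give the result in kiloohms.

In kiloohms:
  100 kiloohms → 100
  68700 ohms = 68700 × 10^-3 kiloohms = 68.7
  0.00751 megaohms = 0.00751 × 10^3 kiloohms = 7.51
Sum: 100 + 68.7 + 7.51 = 176.21

176.21 kiloohms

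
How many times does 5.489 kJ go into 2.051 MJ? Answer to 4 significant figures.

373.7

(2.051 × 10^6) / (5.489 × 10^3) = 0.37366 × 10^3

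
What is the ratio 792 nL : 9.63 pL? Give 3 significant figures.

82200

(792 × 10^-9) / (9.63 × 10^-12) = 82.24 × 10^3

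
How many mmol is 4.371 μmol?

0.004371 mmol

micro = 1e-6, milli = 1e-3; factor is 1e-3.
4.371 × 1e-3 = 0.004371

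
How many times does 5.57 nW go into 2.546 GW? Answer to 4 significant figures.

(2.546e9) / (5.57e-9) = 0.45709e18

457100000000000000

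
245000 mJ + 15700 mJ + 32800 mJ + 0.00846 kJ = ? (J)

In J:
  245000 mJ = 245000 × 10⁻³ J = 245
  15700 mJ = 15700 × 10⁻³ J = 15.7
  32800 mJ = 32800 × 10⁻³ J = 32.8
  0.00846 kJ = 0.00846 × 10³ J = 8.46
Sum: 245 + 15.7 + 32.8 + 8.46 = 301.96

301.96 J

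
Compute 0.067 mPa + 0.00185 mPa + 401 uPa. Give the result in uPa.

469.85 uPa

In uPa:
  0.067 mPa = 0.067 × 10³ uPa = 67
  0.00185 mPa = 0.00185 × 10³ uPa = 1.85
  401 uPa → 401
Sum: 67 + 1.85 + 401 = 469.85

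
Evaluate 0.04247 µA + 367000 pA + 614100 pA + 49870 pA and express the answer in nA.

In nA:
  0.04247 µA = 0.04247 × 10³ nA = 42.47
  367000 pA = 367000 × 10⁻³ nA = 367
  614100 pA = 614100 × 10⁻³ nA = 614.1
  49870 pA = 49870 × 10⁻³ nA = 49.87
Sum: 42.47 + 367 + 614.1 + 49.87 = 1073.44

1073.44 nA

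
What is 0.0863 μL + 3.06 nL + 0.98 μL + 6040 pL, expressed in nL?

1075.4 nL

In nL:
  0.0863 μL = 0.0863 × 10³ nL = 86.3
  3.06 nL → 3.06
  0.98 μL = 0.98 × 10³ nL = 980
  6040 pL = 6040 × 10⁻³ nL = 6.04
Sum: 86.3 + 3.06 + 980 + 6.04 = 1075.4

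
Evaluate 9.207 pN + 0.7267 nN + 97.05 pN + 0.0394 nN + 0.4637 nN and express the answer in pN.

1336.057 pN

In pN:
  9.207 pN → 9.207
  0.7267 nN = 0.7267 × 10³ pN = 726.7
  97.05 pN → 97.05
  0.0394 nN = 0.0394 × 10³ pN = 39.4
  0.4637 nN = 0.4637 × 10³ pN = 463.7
Sum: 9.207 + 726.7 + 97.05 + 39.4 + 463.7 = 1336.057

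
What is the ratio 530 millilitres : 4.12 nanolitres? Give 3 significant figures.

129000000

(530e-3) / (4.12e-9) = 128.6e6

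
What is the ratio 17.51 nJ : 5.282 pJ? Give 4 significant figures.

3315

(17.51 × 10^-9) / (5.282 × 10^-12) = 3.315 × 10^3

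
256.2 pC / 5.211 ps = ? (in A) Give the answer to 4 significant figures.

(256.2 × 10^-12) / (5.211 × 10^-12) = 49.1652 A

49.17 A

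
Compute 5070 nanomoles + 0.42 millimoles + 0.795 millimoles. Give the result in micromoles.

1220.07 micromoles

In micromoles:
  5070 nanomoles = 5070 × 10⁻³ micromoles = 5.07
  0.42 millimoles = 0.42 × 10³ micromoles = 420
  0.795 millimoles = 0.795 × 10³ micromoles = 795
Sum: 5.07 + 420 + 795 = 1220.07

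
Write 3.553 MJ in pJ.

3553000000000000000 pJ

mega = 10^6, pico = 10^-12; factor is 10^18.
3.553 × 10^18 = 3553000000000000000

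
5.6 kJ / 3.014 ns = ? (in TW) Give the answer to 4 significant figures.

1.858 TW

(5.6e3) / (3.014e-9) = 1.858e12 W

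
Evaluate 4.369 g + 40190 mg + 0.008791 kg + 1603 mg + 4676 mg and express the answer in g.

59.629 g

In g:
  4.369 g → 4.369
  40190 mg = 40190 × 10^-3 g = 40.19
  0.008791 kg = 0.008791 × 10^3 g = 8.791
  1603 mg = 1603 × 10^-3 g = 1.603
  4676 mg = 4676 × 10^-3 g = 4.676
Sum: 4.369 + 40.19 + 8.791 + 1.603 + 4.676 = 59.629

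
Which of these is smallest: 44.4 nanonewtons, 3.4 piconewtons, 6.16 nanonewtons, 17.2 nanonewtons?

3.4 piconewtons

44.4 nanonewtons = 0.0000000444 newtons
3.4 piconewtons = 0.0000000000034 newtons
6.16 nanonewtons = 0.00000000616 newtons
17.2 nanonewtons = 0.0000000172 newtons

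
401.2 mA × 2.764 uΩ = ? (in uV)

1.1089168 uV

401.2e-3 × 2.764e-6 = 1108.9168e-9 V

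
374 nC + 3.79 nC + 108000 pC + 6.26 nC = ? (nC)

492.05 nC

In nC:
  374 nC → 374
  3.79 nC → 3.79
  108000 pC = 108000 × 10^-3 nC = 108
  6.26 nC → 6.26
Sum: 374 + 3.79 + 108 + 6.26 = 492.05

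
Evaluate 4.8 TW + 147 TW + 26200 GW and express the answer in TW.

178 TW

In TW:
  4.8 TW → 4.8
  147 TW → 147
  26200 GW = 26200 × 10^-3 TW = 26.2
Sum: 4.8 + 147 + 26.2 = 178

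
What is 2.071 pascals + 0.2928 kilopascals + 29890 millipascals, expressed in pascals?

In pascals:
  2.071 pascals → 2.071
  0.2928 kilopascals = 0.2928 × 10³ pascals = 292.8
  29890 millipascals = 29890 × 10⁻³ pascals = 29.89
Sum: 2.071 + 292.8 + 29.89 = 324.761

324.761 pascals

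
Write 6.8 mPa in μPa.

6800 μPa

milli = 1e-3, micro = 1e-6; factor is 1e3.
6.8 × 1e3 = 6800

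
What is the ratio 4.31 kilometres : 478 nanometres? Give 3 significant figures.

(4.31 × 10^3) / (478 × 10^-9) = 0.009017 × 10^12

9020000000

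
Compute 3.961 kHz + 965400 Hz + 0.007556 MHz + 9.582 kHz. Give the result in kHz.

986.499 kHz

In kHz:
  3.961 kHz → 3.961
  965400 Hz = 965400 × 10^-3 kHz = 965.4
  0.007556 MHz = 0.007556 × 10^3 kHz = 7.556
  9.582 kHz → 9.582
Sum: 3.961 + 965.4 + 7.556 + 9.582 = 986.499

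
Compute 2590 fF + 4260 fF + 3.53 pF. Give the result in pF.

In pF:
  2590 fF = 2590 × 10⁻³ pF = 2.59
  4260 fF = 4260 × 10⁻³ pF = 4.26
  3.53 pF → 3.53
Sum: 2.59 + 4.26 + 3.53 = 10.38

10.38 pF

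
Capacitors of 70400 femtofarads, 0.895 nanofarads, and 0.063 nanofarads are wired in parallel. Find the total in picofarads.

In picofarads:
  70400 femtofarads = 70400 × 10⁻³ picofarads = 70.4
  0.895 nanofarads = 0.895 × 10³ picofarads = 895
  0.063 nanofarads = 0.063 × 10³ picofarads = 63
Sum: 70.4 + 895 + 63 = 1028.4

1028.4 picofarads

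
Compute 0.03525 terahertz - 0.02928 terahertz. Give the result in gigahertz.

In gigahertz:
  0.03525 terahertz = 0.03525 × 10^3 gigahertz = 35.25
  0.02928 terahertz = 0.02928 × 10^3 gigahertz = 29.28
Difference: 35.25 - 29.28 = 5.97

5.97 gigahertz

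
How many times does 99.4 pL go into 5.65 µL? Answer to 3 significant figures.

56800

(5.65e-6) / (99.4e-12) = 0.05684e6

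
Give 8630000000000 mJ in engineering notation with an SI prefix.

8.63 GJ

= 8.63e9 J; 1e9 is giga.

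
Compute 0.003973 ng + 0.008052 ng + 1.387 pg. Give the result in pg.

In pg:
  0.003973 ng = 0.003973e3 pg = 3.973
  0.008052 ng = 0.008052e3 pg = 8.052
  1.387 pg → 1.387
Sum: 3.973 + 8.052 + 1.387 = 13.412

13.412 pg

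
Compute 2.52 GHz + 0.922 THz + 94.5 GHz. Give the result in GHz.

In GHz:
  2.52 GHz → 2.52
  0.922 THz = 0.922 × 10^3 GHz = 922
  94.5 GHz → 94.5
Sum: 2.52 + 922 + 94.5 = 1019.02

1019.02 GHz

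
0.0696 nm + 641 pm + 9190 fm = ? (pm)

719.79 pm

In pm:
  0.0696 nm = 0.0696 × 10^3 pm = 69.6
  641 pm → 641
  9190 fm = 9190 × 10^-3 pm = 9.19
Sum: 69.6 + 641 + 9.19 = 719.79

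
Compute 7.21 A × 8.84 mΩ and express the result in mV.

63.7364 mV

7.21 × 8.84e-3 = 63.7364e-3 V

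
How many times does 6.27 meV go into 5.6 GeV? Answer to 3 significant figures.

893000000000

(5.6 × 10⁹) / (6.27 × 10⁻³) = 0.8931 × 10¹²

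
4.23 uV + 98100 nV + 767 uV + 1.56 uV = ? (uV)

870.89 uV

In uV:
  4.23 uV → 4.23
  98100 nV = 98100 × 10⁻³ uV = 98.1
  767 uV → 767
  1.56 uV → 1.56
Sum: 4.23 + 98.1 + 767 + 1.56 = 870.89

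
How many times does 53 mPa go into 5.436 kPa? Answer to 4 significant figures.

(5.436 × 10^3) / (53 × 10^-3) = 0.10257 × 10^6

102600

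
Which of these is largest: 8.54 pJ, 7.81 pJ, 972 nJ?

8.54 pJ = 0.00000000000854 J
7.81 pJ = 0.00000000000781 J
972 nJ = 0.000000972 J

972 nJ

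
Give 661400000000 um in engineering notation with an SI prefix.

= 661.4 × 10^3 m; 10^3 is kilo.

661.4 km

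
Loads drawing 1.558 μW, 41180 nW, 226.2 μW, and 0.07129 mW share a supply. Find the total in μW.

340.228 μW

In μW:
  1.558 μW → 1.558
  41180 nW = 41180e-3 μW = 41.18
  226.2 μW → 226.2
  0.07129 mW = 0.07129e3 μW = 71.29
Sum: 1.558 + 41.18 + 226.2 + 71.29 = 340.228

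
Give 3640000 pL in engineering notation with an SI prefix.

= 3.64 × 10⁻⁶ L; 10⁻⁶ is micro.

3.64 uL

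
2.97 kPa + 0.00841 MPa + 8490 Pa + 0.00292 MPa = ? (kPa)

In kPa:
  2.97 kPa → 2.97
  0.00841 MPa = 0.00841e3 kPa = 8.41
  8490 Pa = 8490e-3 kPa = 8.49
  0.00292 MPa = 0.00292e3 kPa = 2.92
Sum: 2.97 + 8.41 + 8.49 + 2.92 = 22.79

22.79 kPa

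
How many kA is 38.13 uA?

micro = 10⁻⁶, kilo = 10³; factor is 10⁻⁹.
38.13 × 10⁻⁹ = 0.00000003813

0.00000003813 kA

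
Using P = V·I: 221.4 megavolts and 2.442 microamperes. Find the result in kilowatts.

221.4 × 10^6 × 2.442 × 10^-6 = 540.6588 W

0.5406588 kilowatts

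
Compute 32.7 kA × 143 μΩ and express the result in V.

32.7e3 × 143e-6 = 4676.1e-3 V

4.6761 V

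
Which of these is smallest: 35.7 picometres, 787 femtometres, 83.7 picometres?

35.7 picometres = 0.0000000000357 metres
787 femtometres = 0.000000000000787 metres
83.7 picometres = 0.0000000000837 metres

787 femtometres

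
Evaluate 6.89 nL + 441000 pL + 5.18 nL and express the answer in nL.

453.07 nL

In nL:
  6.89 nL → 6.89
  441000 pL = 441000e-3 nL = 441
  5.18 nL → 5.18
Sum: 6.89 + 441 + 5.18 = 453.07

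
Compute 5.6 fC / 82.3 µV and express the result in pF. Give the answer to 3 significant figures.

68.0 pF

(5.6e-15) / (82.3e-6) = 0.068044e-9 F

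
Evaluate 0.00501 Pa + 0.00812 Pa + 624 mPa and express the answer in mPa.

In mPa:
  0.00501 Pa = 0.00501e3 mPa = 5.01
  0.00812 Pa = 0.00812e3 mPa = 8.12
  624 mPa → 624
Sum: 5.01 + 8.12 + 624 = 637.13

637.13 mPa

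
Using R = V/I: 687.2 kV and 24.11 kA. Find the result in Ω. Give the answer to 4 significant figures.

28.50 Ω

(687.2e3) / (24.11e3) = 28.5027 Ω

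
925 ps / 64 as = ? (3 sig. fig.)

14500000

(925 × 10⁻¹²) / (64 × 10⁻¹⁸) = 14.45 × 10⁶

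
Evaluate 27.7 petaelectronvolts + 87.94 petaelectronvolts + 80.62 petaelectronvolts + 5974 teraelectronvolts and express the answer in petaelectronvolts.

202.234 petaelectronvolts

In petaelectronvolts:
  27.7 petaelectronvolts → 27.7
  87.94 petaelectronvolts → 87.94
  80.62 petaelectronvolts → 80.62
  5974 teraelectronvolts = 5974e-3 petaelectronvolts = 5.974
Sum: 27.7 + 87.94 + 80.62 + 5.974 = 202.234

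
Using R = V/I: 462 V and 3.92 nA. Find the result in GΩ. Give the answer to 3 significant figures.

(462) / (3.92 × 10⁻⁹) = 117.86 × 10⁹ Ω

118 GΩ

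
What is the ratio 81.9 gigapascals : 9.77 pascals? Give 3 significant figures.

8380000000

(81.9 × 10^9) / (9.77) = 8.383 × 10^9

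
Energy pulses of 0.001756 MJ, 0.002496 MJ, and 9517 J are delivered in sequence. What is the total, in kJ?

13.769 kJ

In kJ:
  0.001756 MJ = 0.001756e3 kJ = 1.756
  0.002496 MJ = 0.002496e3 kJ = 2.496
  9517 J = 9517e-3 kJ = 9.517
Sum: 1.756 + 2.496 + 9.517 = 13.769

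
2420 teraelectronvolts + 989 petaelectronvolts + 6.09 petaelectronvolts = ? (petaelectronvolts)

997.51 petaelectronvolts

In petaelectronvolts:
  2420 teraelectronvolts = 2420e-3 petaelectronvolts = 2.42
  989 petaelectronvolts → 989
  6.09 petaelectronvolts → 6.09
Sum: 2.42 + 989 + 6.09 = 997.51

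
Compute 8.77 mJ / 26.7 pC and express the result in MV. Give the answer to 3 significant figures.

328 MV

(8.77e-3) / (26.7e-12) = 0.32846e9 V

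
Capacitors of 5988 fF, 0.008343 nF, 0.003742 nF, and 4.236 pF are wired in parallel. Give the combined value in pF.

22.309 pF

In pF:
  5988 fF = 5988e-3 pF = 5.988
  0.008343 nF = 0.008343e3 pF = 8.343
  0.003742 nF = 0.003742e3 pF = 3.742
  4.236 pF → 4.236
Sum: 5.988 + 8.343 + 3.742 + 4.236 = 22.309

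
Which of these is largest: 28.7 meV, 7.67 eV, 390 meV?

28.7 meV = 0.0287 eV
7.67 eV = 7.67 eV
390 meV = 0.39 eV

7.67 eV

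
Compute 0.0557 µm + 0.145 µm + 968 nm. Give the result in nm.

In nm:
  0.0557 µm = 0.0557 × 10^3 nm = 55.7
  0.145 µm = 0.145 × 10^3 nm = 145
  968 nm → 968
Sum: 55.7 + 145 + 968 = 1168.7

1168.7 nm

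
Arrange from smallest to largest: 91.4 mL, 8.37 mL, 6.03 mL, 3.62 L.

6.03 mL < 8.37 mL < 91.4 mL < 3.62 L

91.4 mL = 0.0914 L
8.37 mL = 0.00837 L
6.03 mL = 0.00603 L
3.62 L = 3.62 L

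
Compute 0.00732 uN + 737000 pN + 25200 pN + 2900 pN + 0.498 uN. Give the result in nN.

In nN:
  0.00732 uN = 0.00732 × 10³ nN = 7.32
  737000 pN = 737000 × 10⁻³ nN = 737
  25200 pN = 25200 × 10⁻³ nN = 25.2
  2900 pN = 2900 × 10⁻³ nN = 2.9
  0.498 uN = 0.498 × 10³ nN = 498
Sum: 7.32 + 737 + 25.2 + 2.9 + 498 = 1270.42

1270.42 nN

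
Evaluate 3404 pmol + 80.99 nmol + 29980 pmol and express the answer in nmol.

In nmol:
  3404 pmol = 3404 × 10⁻³ nmol = 3.404
  80.99 nmol → 80.99
  29980 pmol = 29980 × 10⁻³ nmol = 29.98
Sum: 3.404 + 80.99 + 29.98 = 114.374

114.374 nmol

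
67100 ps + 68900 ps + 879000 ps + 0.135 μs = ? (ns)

1150 ns

In ns:
  67100 ps = 67100e-3 ns = 67.1
  68900 ps = 68900e-3 ns = 68.9
  879000 ps = 879000e-3 ns = 879
  0.135 μs = 0.135e3 ns = 135
Sum: 67.1 + 68.9 + 879 + 135 = 1150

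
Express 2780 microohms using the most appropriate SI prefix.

2.78 milliohms

= 2.78e-3 ohms; 1e-3 is milli.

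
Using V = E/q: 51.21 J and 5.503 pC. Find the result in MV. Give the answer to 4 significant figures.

(51.21) / (5.503e-12) = 9.30583e12 V

9306000 MV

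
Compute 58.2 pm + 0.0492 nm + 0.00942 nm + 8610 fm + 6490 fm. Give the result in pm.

In pm:
  58.2 pm → 58.2
  0.0492 nm = 0.0492 × 10^3 pm = 49.2
  0.00942 nm = 0.00942 × 10^3 pm = 9.42
  8610 fm = 8610 × 10^-3 pm = 8.61
  6490 fm = 6490 × 10^-3 pm = 6.49
Sum: 58.2 + 49.2 + 9.42 + 8.61 + 6.49 = 131.92

131.92 pm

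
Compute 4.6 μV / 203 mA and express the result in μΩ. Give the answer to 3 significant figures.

(4.6 × 10^-6) / (203 × 10^-3) = 0.02266 × 10^-3 Ω

22.7 μΩ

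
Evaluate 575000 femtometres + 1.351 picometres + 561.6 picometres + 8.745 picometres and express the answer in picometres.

In picometres:
  575000 femtometres = 575000e-3 picometres = 575
  1.351 picometres → 1.351
  561.6 picometres → 561.6
  8.745 picometres → 8.745
Sum: 575 + 1.351 + 561.6 + 8.745 = 1146.696

1146.696 picometres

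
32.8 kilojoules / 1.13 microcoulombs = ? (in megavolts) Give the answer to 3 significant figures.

(32.8e3) / (1.13e-6) = 29.027e9 V

29000 megavolts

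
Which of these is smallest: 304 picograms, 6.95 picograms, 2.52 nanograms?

304 picograms = 0.000000000304 grams
6.95 picograms = 0.00000000000695 grams
2.52 nanograms = 0.00000000252 grams

6.95 picograms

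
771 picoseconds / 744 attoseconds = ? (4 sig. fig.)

1036000

(771 × 10^-12) / (744 × 10^-18) = 1.0363 × 10^6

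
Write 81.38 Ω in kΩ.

(no prefix) = 10⁰, kilo = 10³; factor is 10⁻³.
81.38 × 10⁻³ = 0.08138

0.08138 kΩ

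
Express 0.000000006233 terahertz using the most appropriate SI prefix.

6.233 kilohertz

= 6.233e3 hertz; 1e3 is kilo.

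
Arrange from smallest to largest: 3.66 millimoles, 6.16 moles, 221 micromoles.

221 micromoles < 3.66 millimoles < 6.16 moles

3.66 millimoles = 0.00366 moles
6.16 moles = 6.16 moles
221 micromoles = 0.000221 moles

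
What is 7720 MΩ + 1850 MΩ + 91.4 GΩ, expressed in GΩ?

100.97 GΩ

In GΩ:
  7720 MΩ = 7720 × 10^-3 GΩ = 7.72
  1850 MΩ = 1850 × 10^-3 GΩ = 1.85
  91.4 GΩ → 91.4
Sum: 7.72 + 1.85 + 91.4 = 100.97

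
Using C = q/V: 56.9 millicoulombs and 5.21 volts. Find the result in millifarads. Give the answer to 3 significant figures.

(56.9e-3) / (5.21) = 10.921e-3 F

10.9 millifarads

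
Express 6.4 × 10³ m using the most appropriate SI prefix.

6.4 km

= 6.4 × 10³ m; 10³ is kilo.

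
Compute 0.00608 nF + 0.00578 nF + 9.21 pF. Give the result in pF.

21.07 pF

In pF:
  0.00608 nF = 0.00608e3 pF = 6.08
  0.00578 nF = 0.00578e3 pF = 5.78
  9.21 pF → 9.21
Sum: 6.08 + 5.78 + 9.21 = 21.07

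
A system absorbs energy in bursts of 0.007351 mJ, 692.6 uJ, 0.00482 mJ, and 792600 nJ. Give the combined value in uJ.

In uJ:
  0.007351 mJ = 0.007351e3 uJ = 7.351
  692.6 uJ → 692.6
  0.00482 mJ = 0.00482e3 uJ = 4.82
  792600 nJ = 792600e-3 uJ = 792.6
Sum: 7.351 + 692.6 + 4.82 + 792.6 = 1497.371

1497.371 uJ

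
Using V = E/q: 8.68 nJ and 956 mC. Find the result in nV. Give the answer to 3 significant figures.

(8.68e-9) / (956e-3) = 0.0090795e-6 V

9.08 nV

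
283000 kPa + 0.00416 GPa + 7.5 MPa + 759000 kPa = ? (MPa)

1053.66 MPa

In MPa:
  283000 kPa = 283000e-3 MPa = 283
  0.00416 GPa = 0.00416e3 MPa = 4.16
  7.5 MPa → 7.5
  759000 kPa = 759000e-3 MPa = 759
Sum: 283 + 4.16 + 7.5 + 759 = 1053.66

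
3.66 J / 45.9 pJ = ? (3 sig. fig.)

(3.66) / (45.9e-12) = 0.07974e12

79700000000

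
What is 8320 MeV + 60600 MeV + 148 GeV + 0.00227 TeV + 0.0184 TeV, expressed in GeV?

237.59 GeV

In GeV:
  8320 MeV = 8320 × 10^-3 GeV = 8.32
  60600 MeV = 60600 × 10^-3 GeV = 60.6
  148 GeV → 148
  0.00227 TeV = 0.00227 × 10^3 GeV = 2.27
  0.0184 TeV = 0.0184 × 10^3 GeV = 18.4
Sum: 8.32 + 60.6 + 148 + 2.27 + 18.4 = 237.59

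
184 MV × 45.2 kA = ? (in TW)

184 × 10⁶ × 45.2 × 10³ = 8316.8 × 10⁹ W

8.3168 TW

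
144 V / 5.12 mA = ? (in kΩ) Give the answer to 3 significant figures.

(144) / (5.12e-3) = 28.125e3 Ω

28.1 kΩ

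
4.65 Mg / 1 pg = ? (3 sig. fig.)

4650000000000000000

(4.65 × 10^6) / (1 × 10^-12) = 4.65 × 10^18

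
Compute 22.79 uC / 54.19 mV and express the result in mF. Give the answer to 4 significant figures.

0.4206 mF

(22.79 × 10^-6) / (54.19 × 10^-3) = 0.420557 × 10^-3 F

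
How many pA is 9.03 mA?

9030000000 pA

milli = 10⁻³, pico = 10⁻¹²; factor is 10⁹.
9.03 × 10⁹ = 9030000000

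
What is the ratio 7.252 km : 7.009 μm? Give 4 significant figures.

(7.252e3) / (7.009e-6) = 1.0347e9

1035000000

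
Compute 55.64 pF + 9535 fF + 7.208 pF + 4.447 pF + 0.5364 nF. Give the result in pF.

In pF:
  55.64 pF → 55.64
  9535 fF = 9535 × 10⁻³ pF = 9.535
  7.208 pF → 7.208
  4.447 pF → 4.447
  0.5364 nF = 0.5364 × 10³ pF = 536.4
Sum: 55.64 + 9.535 + 7.208 + 4.447 + 536.4 = 613.23

613.23 pF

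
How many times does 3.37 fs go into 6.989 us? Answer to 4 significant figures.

2074000000

(6.989e-6) / (3.37e-15) = 2.0739e9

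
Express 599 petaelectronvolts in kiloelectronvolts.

peta = 10^15, kilo = 10^3; factor is 10^12.
599 × 10^12 = 599000000000000

599000000000000 kiloelectronvolts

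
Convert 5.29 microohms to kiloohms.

micro = 10⁻⁶, kilo = 10³; factor is 10⁻⁹.
5.29 × 10⁻⁹ = 0.00000000529

0.00000000529 kiloohms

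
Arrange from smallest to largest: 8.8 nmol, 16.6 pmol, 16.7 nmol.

16.6 pmol < 8.8 nmol < 16.7 nmol

8.8 nmol = 0.0000000088 mol
16.6 pmol = 0.0000000000166 mol
16.7 nmol = 0.0000000167 mol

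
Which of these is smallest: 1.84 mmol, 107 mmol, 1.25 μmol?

1.25 μmol

1.84 mmol = 0.00184 mol
107 mmol = 0.107 mol
1.25 μmol = 0.00000125 mol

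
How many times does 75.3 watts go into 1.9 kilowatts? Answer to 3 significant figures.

(1.9e3) / (75.3) = 0.02523e3

25.2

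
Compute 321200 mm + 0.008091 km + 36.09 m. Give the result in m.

In m:
  321200 mm = 321200e-3 m = 321.2
  0.008091 km = 0.008091e3 m = 8.091
  36.09 m → 36.09
Sum: 321.2 + 8.091 + 36.09 = 365.381

365.381 m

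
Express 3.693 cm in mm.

36.93 mm

centi = 1e-2, milli = 1e-3; factor is 1e1.
3.693 × 1e1 = 36.93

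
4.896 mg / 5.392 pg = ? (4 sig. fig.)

908000000

(4.896e-3) / (5.392e-12) = 0.90801e9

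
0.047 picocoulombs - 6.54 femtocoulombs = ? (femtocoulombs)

40.46 femtocoulombs

In femtocoulombs:
  0.047 picocoulombs = 0.047 × 10³ femtocoulombs = 47
  6.54 femtocoulombs → 6.54
Difference: 47 - 6.54 = 40.46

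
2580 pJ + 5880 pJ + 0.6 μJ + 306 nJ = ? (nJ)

914.46 nJ

In nJ:
  2580 pJ = 2580 × 10⁻³ nJ = 2.58
  5880 pJ = 5880 × 10⁻³ nJ = 5.88
  0.6 μJ = 0.6 × 10³ nJ = 600
  306 nJ → 306
Sum: 2.58 + 5.88 + 600 + 306 = 914.46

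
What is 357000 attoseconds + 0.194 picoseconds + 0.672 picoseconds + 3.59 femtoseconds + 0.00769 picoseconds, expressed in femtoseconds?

In femtoseconds:
  357000 attoseconds = 357000 × 10^-3 femtoseconds = 357
  0.194 picoseconds = 0.194 × 10^3 femtoseconds = 194
  0.672 picoseconds = 0.672 × 10^3 femtoseconds = 672
  3.59 femtoseconds → 3.59
  0.00769 picoseconds = 0.00769 × 10^3 femtoseconds = 7.69
Sum: 357 + 194 + 672 + 3.59 + 7.69 = 1234.28

1234.28 femtoseconds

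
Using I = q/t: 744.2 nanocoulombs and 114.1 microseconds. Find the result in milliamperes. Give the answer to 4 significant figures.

(744.2e-9) / (114.1e-6) = 6.52235e-3 A

6.522 milliamperes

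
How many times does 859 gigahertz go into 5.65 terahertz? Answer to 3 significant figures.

6.58

(5.65e12) / (859e9) = 0.006577e3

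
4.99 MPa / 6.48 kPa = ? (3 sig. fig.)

770

(4.99e6) / (6.48e3) = 0.7701e3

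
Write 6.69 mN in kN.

milli = 10⁻³, kilo = 10³; factor is 10⁻⁶.
6.69 × 10⁻⁶ = 0.00000669

0.00000669 kN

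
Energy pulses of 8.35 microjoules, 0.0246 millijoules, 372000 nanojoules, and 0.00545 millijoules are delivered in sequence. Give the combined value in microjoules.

In microjoules:
  8.35 microjoules → 8.35
  0.0246 millijoules = 0.0246 × 10³ microjoules = 24.6
  372000 nanojoules = 372000 × 10⁻³ microjoules = 372
  0.00545 millijoules = 0.00545 × 10³ microjoules = 5.45
Sum: 8.35 + 24.6 + 372 + 5.45 = 410.4

410.4 microjoules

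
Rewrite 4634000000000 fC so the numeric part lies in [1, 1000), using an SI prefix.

4.634 mC

= 4.634e-3 C; 1e-3 is milli.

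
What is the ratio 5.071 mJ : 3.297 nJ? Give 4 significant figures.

(5.071 × 10⁻³) / (3.297 × 10⁻⁹) = 1.5381 × 10⁶

1538000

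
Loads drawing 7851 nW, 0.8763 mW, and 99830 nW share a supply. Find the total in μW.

In μW:
  7851 nW = 7851 × 10⁻³ μW = 7.851
  0.8763 mW = 0.8763 × 10³ μW = 876.3
  99830 nW = 99830 × 10⁻³ μW = 99.83
Sum: 7.851 + 876.3 + 99.83 = 983.981

983.981 μW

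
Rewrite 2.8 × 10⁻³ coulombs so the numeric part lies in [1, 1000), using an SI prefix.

2.8 millicoulombs

= 2.8 × 10⁻³ coulombs; 10⁻³ is milli.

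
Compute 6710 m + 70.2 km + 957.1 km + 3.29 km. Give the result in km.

1037.3 km

In km:
  6710 m = 6710 × 10^-3 km = 6.71
  70.2 km → 70.2
  957.1 km → 957.1
  3.29 km → 3.29
Sum: 6.71 + 70.2 + 957.1 + 3.29 = 1037.3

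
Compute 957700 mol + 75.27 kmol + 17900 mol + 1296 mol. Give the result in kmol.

In kmol:
  957700 mol = 957700 × 10⁻³ kmol = 957.7
  75.27 kmol → 75.27
  17900 mol = 17900 × 10⁻³ kmol = 17.9
  1296 mol = 1296 × 10⁻³ kmol = 1.296
Sum: 957.7 + 75.27 + 17.9 + 1.296 = 1052.166

1052.166 kmol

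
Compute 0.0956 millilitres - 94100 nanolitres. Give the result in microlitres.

1.5 microlitres

In microlitres:
  0.0956 millilitres = 0.0956 × 10³ microlitres = 95.6
  94100 nanolitres = 94100 × 10⁻³ microlitres = 94.1
Difference: 95.6 - 94.1 = 1.5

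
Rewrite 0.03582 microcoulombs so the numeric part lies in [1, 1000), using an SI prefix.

= 35.82e-9 coulombs; 1e-9 is nano.

35.82 nanocoulombs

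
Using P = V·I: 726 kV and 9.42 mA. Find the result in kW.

6.83892 kW

726 × 10³ × 9.42 × 10⁻³ = 6838.92 W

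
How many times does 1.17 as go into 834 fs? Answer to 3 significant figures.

(834 × 10⁻¹⁵) / (1.17 × 10⁻¹⁸) = 712.8 × 10³

713000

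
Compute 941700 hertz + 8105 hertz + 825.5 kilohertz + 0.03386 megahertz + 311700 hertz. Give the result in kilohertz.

In kilohertz:
  941700 hertz = 941700 × 10⁻³ kilohertz = 941.7
  8105 hertz = 8105 × 10⁻³ kilohertz = 8.105
  825.5 kilohertz → 825.5
  0.03386 megahertz = 0.03386 × 10³ kilohertz = 33.86
  311700 hertz = 311700 × 10⁻³ kilohertz = 311.7
Sum: 941.7 + 8.105 + 825.5 + 33.86 + 311.7 = 2120.865

2120.865 kilohertz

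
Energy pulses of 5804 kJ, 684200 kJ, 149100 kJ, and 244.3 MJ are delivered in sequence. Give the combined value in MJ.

In MJ:
  5804 kJ = 5804e-3 MJ = 5.804
  684200 kJ = 684200e-3 MJ = 684.2
  149100 kJ = 149100e-3 MJ = 149.1
  244.3 MJ → 244.3
Sum: 5.804 + 684.2 + 149.1 + 244.3 = 1083.404

1083.404 MJ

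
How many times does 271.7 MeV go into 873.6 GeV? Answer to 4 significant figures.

(873.6 × 10⁹) / (271.7 × 10⁶) = 3.2153 × 10³

3215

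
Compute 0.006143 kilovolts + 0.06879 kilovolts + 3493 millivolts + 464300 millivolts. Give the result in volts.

542.726 volts

In volts:
  0.006143 kilovolts = 0.006143e3 volts = 6.143
  0.06879 kilovolts = 0.06879e3 volts = 68.79
  3493 millivolts = 3493e-3 volts = 3.493
  464300 millivolts = 464300e-3 volts = 464.3
Sum: 6.143 + 68.79 + 3.493 + 464.3 = 542.726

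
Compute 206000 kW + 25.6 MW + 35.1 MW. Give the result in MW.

In MW:
  206000 kW = 206000 × 10⁻³ MW = 206
  25.6 MW → 25.6
  35.1 MW → 35.1
Sum: 206 + 25.6 + 35.1 = 266.7

266.7 MW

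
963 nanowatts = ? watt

0.000000963 watts

nano = 10⁻⁹, (no prefix) = 10⁰; factor is 10⁻⁹.
963 × 10⁻⁹ = 0.000000963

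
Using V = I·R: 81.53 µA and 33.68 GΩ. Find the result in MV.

2.7459304 MV

81.53 × 10^-6 × 33.68 × 10^9 = 2745.9304 × 10^3 V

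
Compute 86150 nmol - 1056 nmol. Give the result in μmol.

In μmol:
  86150 nmol = 86150 × 10^-3 μmol = 86.15
  1056 nmol = 1056 × 10^-3 μmol = 1.056
Difference: 86.15 - 1.056 = 85.094

85.094 μmol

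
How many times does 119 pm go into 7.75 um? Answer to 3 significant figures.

65100

(7.75 × 10^-6) / (119 × 10^-12) = 0.06513 × 10^6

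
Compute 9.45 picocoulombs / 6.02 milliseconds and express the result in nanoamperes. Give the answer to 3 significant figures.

1.57 nanoamperes

(9.45e-12) / (6.02e-3) = 1.5698e-9 A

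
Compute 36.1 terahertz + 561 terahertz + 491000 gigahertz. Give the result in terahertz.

1088.1 terahertz

In terahertz:
  36.1 terahertz → 36.1
  561 terahertz → 561
  491000 gigahertz = 491000 × 10⁻³ terahertz = 491
Sum: 36.1 + 561 + 491 = 1088.1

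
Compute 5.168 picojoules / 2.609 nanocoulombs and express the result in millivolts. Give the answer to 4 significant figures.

(5.168 × 10⁻¹²) / (2.609 × 10⁻⁹) = 1.98084 × 10⁻³ V

1.981 millivolts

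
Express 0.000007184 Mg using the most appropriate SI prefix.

7.184 g

= 7.184 g; mantissa already in [1, 1000).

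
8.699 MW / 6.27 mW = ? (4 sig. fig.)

1387000000

(8.699e6) / (6.27e-3) = 1.3874e9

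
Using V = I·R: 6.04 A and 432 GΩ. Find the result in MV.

6.04 × 432 × 10⁹ = 2609.28 × 10⁹ V

2609280 MV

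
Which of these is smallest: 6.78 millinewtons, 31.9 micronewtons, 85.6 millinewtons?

6.78 millinewtons = 0.00678 newtons
31.9 micronewtons = 0.0000319 newtons
85.6 millinewtons = 0.0856 newtons

31.9 micronewtons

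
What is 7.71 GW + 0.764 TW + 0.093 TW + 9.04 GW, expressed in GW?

873.75 GW

In GW:
  7.71 GW → 7.71
  0.764 TW = 0.764 × 10³ GW = 764
  0.093 TW = 0.093 × 10³ GW = 93
  9.04 GW → 9.04
Sum: 7.71 + 764 + 93 + 9.04 = 873.75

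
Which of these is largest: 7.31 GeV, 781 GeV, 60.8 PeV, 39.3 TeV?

7.31 GeV = 7310000000 eV
781 GeV = 781000000000 eV
60.8 PeV = 60800000000000000 eV
39.3 TeV = 39300000000000 eV

60.8 PeV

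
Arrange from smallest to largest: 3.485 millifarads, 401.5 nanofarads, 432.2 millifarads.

3.485 millifarads = 0.003485 farads
401.5 nanofarads = 0.0000004015 farads
432.2 millifarads = 0.4322 farads

401.5 nanofarads < 3.485 millifarads < 432.2 millifarads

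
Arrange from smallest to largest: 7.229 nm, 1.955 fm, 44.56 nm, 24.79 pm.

1.955 fm < 24.79 pm < 7.229 nm < 44.56 nm

7.229 nm = 0.000000007229 m
1.955 fm = 0.000000000000001955 m
44.56 nm = 0.00000004456 m
24.79 pm = 0.00000000002479 m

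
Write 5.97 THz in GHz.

5970 GHz

tera = 10^12, giga = 10^9; factor is 10^3.
5.97 × 10^3 = 5970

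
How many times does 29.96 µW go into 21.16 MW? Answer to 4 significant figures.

(21.16 × 10^6) / (29.96 × 10^-6) = 0.70628 × 10^12

706300000000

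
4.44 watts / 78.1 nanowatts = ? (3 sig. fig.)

56900000

(4.44) / (78.1e-9) = 0.05685e9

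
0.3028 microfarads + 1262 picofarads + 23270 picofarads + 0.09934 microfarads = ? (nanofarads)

In nanofarads:
  0.3028 microfarads = 0.3028e3 nanofarads = 302.8
  1262 picofarads = 1262e-3 nanofarads = 1.262
  23270 picofarads = 23270e-3 nanofarads = 23.27
  0.09934 microfarads = 0.09934e3 nanofarads = 99.34
Sum: 302.8 + 1.262 + 23.27 + 99.34 = 426.672

426.672 nanofarads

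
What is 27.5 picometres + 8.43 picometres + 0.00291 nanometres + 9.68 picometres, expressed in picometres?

In picometres:
  27.5 picometres → 27.5
  8.43 picometres → 8.43
  0.00291 nanometres = 0.00291 × 10^3 picometres = 2.91
  9.68 picometres → 9.68
Sum: 27.5 + 8.43 + 2.91 + 9.68 = 48.52

48.52 picometres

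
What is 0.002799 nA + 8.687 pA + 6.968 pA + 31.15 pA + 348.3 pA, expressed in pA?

In pA:
  0.002799 nA = 0.002799e3 pA = 2.799
  8.687 pA → 8.687
  6.968 pA → 6.968
  31.15 pA → 31.15
  348.3 pA → 348.3
Sum: 2.799 + 8.687 + 6.968 + 31.15 + 348.3 = 397.904

397.904 pA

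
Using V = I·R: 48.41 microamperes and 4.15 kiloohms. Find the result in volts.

0.2009015 volts

48.41e-6 × 4.15e3 = 200.9015e-3 V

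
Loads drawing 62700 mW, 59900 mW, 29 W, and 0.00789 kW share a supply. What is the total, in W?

In W:
  62700 mW = 62700e-3 W = 62.7
  59900 mW = 59900e-3 W = 59.9
  29 W → 29
  0.00789 kW = 0.00789e3 W = 7.89
Sum: 62.7 + 59.9 + 29 + 7.89 = 159.49

159.49 W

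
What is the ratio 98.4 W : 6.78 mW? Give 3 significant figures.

14500

(98.4) / (6.78e-3) = 14.51e3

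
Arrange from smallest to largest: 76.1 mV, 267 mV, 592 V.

76.1 mV = 0.0761 V
267 mV = 0.267 V
592 V = 592 V

76.1 mV < 267 mV < 592 V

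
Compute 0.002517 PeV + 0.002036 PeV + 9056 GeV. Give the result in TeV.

In TeV:
  0.002517 PeV = 0.002517 × 10^3 TeV = 2.517
  0.002036 PeV = 0.002036 × 10^3 TeV = 2.036
  9056 GeV = 9056 × 10^-3 TeV = 9.056
Sum: 2.517 + 2.036 + 9.056 = 13.609

13.609 TeV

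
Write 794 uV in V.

0.000794 V

micro = 10^-6, (no prefix) = 10^0; factor is 10^-6.
794 × 10^-6 = 0.000794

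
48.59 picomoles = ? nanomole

0.04859 nanomoles

pico = 1e-12, nano = 1e-9; factor is 1e-3.
48.59 × 1e-3 = 0.04859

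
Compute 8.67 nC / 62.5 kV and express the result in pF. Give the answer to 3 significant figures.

0.139 pF

(8.67 × 10⁻⁹) / (62.5 × 10³) = 0.13872 × 10⁻¹² F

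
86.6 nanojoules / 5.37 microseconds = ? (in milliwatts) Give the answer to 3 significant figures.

16.1 milliwatts

(86.6e-9) / (5.37e-6) = 16.127e-3 W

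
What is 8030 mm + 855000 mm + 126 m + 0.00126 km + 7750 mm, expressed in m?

998.04 m

In m:
  8030 mm = 8030e-3 m = 8.03
  855000 mm = 855000e-3 m = 855
  126 m → 126
  0.00126 km = 0.00126e3 m = 1.26
  7750 mm = 7750e-3 m = 7.75
Sum: 8.03 + 855 + 126 + 1.26 + 7.75 = 998.04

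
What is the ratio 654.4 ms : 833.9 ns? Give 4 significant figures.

(654.4 × 10⁻³) / (833.9 × 10⁻⁹) = 0.78475 × 10⁶

784700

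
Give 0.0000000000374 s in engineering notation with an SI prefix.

37.4 ps

= 37.4 × 10^-12 s; 10^-12 is pico.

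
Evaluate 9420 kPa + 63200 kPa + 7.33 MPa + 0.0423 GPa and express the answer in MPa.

122.25 MPa

In MPa:
  9420 kPa = 9420 × 10^-3 MPa = 9.42
  63200 kPa = 63200 × 10^-3 MPa = 63.2
  7.33 MPa → 7.33
  0.0423 GPa = 0.0423 × 10^3 MPa = 42.3
Sum: 9.42 + 63.2 + 7.33 + 42.3 = 122.25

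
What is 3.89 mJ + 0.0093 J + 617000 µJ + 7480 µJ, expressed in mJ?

637.67 mJ

In mJ:
  3.89 mJ → 3.89
  0.0093 J = 0.0093e3 mJ = 9.3
  617000 µJ = 617000e-3 mJ = 617
  7480 µJ = 7480e-3 mJ = 7.48
Sum: 3.89 + 9.3 + 617 + 7.48 = 637.67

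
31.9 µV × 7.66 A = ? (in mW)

31.9 × 10⁻⁶ × 7.66 = 244.354 × 10⁻⁶ W

0.244354 mW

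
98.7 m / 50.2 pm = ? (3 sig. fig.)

1970000000000

(98.7) / (50.2 × 10^-12) = 1.966 × 10^12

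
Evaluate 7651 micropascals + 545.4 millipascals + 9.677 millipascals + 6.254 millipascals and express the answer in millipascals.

568.982 millipascals

In millipascals:
  7651 micropascals = 7651e-3 millipascals = 7.651
  545.4 millipascals → 545.4
  9.677 millipascals → 9.677
  6.254 millipascals → 6.254
Sum: 7.651 + 545.4 + 9.677 + 6.254 = 568.982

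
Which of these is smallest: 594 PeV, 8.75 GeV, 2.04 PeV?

8.75 GeV

594 PeV = 594000000000000000 eV
8.75 GeV = 8750000000 eV
2.04 PeV = 2040000000000000 eV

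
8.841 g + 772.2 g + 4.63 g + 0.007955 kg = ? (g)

793.626 g

In g:
  8.841 g → 8.841
  772.2 g → 772.2
  4.63 g → 4.63
  0.007955 kg = 0.007955 × 10³ g = 7.955
Sum: 8.841 + 772.2 + 4.63 + 7.955 = 793.626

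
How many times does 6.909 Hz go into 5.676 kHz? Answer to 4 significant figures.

821.5

(5.676 × 10³) / (6.909) = 0.82154 × 10³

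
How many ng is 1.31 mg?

1310000 ng

milli = 10^-3, nano = 10^-9; factor is 10^6.
1.31 × 10^6 = 1310000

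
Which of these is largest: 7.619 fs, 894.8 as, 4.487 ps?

7.619 fs = 0.000000000000007619 s
894.8 as = 0.0000000000000008948 s
4.487 ps = 0.000000000004487 s

4.487 ps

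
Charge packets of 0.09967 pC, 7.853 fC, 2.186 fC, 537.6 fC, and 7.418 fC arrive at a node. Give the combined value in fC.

In fC:
  0.09967 pC = 0.09967 × 10³ fC = 99.67
  7.853 fC → 7.853
  2.186 fC → 2.186
  537.6 fC → 537.6
  7.418 fC → 7.418
Sum: 99.67 + 7.853 + 2.186 + 537.6 + 7.418 = 654.727

654.727 fC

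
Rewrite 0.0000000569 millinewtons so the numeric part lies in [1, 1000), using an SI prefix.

= 56.9 × 10^-12 newtons; 10^-12 is pico.

56.9 piconewtons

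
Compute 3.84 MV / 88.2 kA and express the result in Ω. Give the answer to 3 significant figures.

43.5 Ω

(3.84 × 10⁶) / (88.2 × 10³) = 0.043537 × 10³ Ω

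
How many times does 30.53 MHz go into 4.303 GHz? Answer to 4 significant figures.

140.9

(4.303 × 10^9) / (30.53 × 10^6) = 0.14094 × 10^3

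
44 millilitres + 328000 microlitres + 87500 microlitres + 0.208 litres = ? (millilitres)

In millilitres:
  44 millilitres → 44
  328000 microlitres = 328000 × 10⁻³ millilitres = 328
  87500 microlitres = 87500 × 10⁻³ millilitres = 87.5
  0.208 litres = 0.208 × 10³ millilitres = 208
Sum: 44 + 328 + 87.5 + 208 = 667.5

667.5 millilitres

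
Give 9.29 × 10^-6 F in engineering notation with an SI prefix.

9.29 μF

= 9.29 × 10^-6 F; 10^-6 is micro.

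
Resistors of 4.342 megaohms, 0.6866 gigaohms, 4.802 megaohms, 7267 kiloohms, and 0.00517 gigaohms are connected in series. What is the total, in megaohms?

In megaohms:
  4.342 megaohms → 4.342
  0.6866 gigaohms = 0.6866 × 10³ megaohms = 686.6
  4.802 megaohms → 4.802
  7267 kiloohms = 7267 × 10⁻³ megaohms = 7.267
  0.00517 gigaohms = 0.00517 × 10³ megaohms = 5.17
Sum: 4.342 + 686.6 + 4.802 + 7.267 + 5.17 = 708.181

708.181 megaohms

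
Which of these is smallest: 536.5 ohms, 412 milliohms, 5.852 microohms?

536.5 ohms = 536.5 ohms
412 milliohms = 0.412 ohms
5.852 microohms = 0.000005852 ohms

5.852 microohms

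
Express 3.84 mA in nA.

milli = 10⁻³, nano = 10⁻⁹; factor is 10⁶.
3.84 × 10⁶ = 3840000

3840000 nA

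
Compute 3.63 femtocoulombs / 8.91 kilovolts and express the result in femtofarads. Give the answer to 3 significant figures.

0.000407 femtofarads

(3.63 × 10⁻¹⁵) / (8.91 × 10³) = 0.40741 × 10⁻¹⁸ F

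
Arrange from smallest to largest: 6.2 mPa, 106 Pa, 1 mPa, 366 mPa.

1 mPa < 6.2 mPa < 366 mPa < 106 Pa

6.2 mPa = 0.0062 Pa
106 Pa = 106 Pa
1 mPa = 0.001 Pa
366 mPa = 0.366 Pa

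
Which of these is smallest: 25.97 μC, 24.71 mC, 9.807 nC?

25.97 μC = 0.00002597 C
24.71 mC = 0.02471 C
9.807 nC = 0.000000009807 C

9.807 nC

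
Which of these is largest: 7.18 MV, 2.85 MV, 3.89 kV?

7.18 MV = 7180000 V
2.85 MV = 2850000 V
3.89 kV = 3890 V

7.18 MV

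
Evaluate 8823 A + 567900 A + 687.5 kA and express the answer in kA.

1264.223 kA

In kA:
  8823 A = 8823e-3 kA = 8.823
  567900 A = 567900e-3 kA = 567.9
  687.5 kA → 687.5
Sum: 8.823 + 567.9 + 687.5 = 1264.223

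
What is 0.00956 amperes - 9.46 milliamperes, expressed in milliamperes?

0.1 milliamperes

In milliamperes:
  0.00956 amperes = 0.00956e3 milliamperes = 9.56
  9.46 milliamperes → 9.46
Difference: 9.56 - 9.46 = 0.1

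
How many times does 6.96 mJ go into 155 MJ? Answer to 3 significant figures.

22300000000

(155 × 10⁶) / (6.96 × 10⁻³) = 22.27 × 10⁹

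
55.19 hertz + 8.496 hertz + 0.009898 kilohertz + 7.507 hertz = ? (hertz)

In hertz:
  55.19 hertz → 55.19
  8.496 hertz → 8.496
  0.009898 kilohertz = 0.009898e3 hertz = 9.898
  7.507 hertz → 7.507
Sum: 55.19 + 8.496 + 9.898 + 7.507 = 81.091

81.091 hertz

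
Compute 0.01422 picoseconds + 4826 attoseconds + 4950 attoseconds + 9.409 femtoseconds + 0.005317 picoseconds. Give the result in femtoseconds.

In femtoseconds:
  0.01422 picoseconds = 0.01422e3 femtoseconds = 14.22
  4826 attoseconds = 4826e-3 femtoseconds = 4.826
  4950 attoseconds = 4950e-3 femtoseconds = 4.95
  9.409 femtoseconds → 9.409
  0.005317 picoseconds = 0.005317e3 femtoseconds = 5.317
Sum: 14.22 + 4.826 + 4.95 + 9.409 + 5.317 = 38.722

38.722 femtoseconds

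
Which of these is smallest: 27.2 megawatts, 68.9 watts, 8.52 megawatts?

27.2 megawatts = 27200000 watts
68.9 watts = 68.9 watts
8.52 megawatts = 8520000 watts

68.9 watts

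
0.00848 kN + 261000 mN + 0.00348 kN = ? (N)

272.96 N

In N:
  0.00848 kN = 0.00848e3 N = 8.48
  261000 mN = 261000e-3 N = 261
  0.00348 kN = 0.00348e3 N = 3.48
Sum: 8.48 + 261 + 3.48 = 272.96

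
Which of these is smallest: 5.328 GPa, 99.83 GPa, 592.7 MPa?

592.7 MPa

5.328 GPa = 5328000000 Pa
99.83 GPa = 99830000000 Pa
592.7 MPa = 592700000 Pa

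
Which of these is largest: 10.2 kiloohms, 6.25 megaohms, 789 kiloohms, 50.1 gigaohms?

10.2 kiloohms = 10200 ohms
6.25 megaohms = 6250000 ohms
789 kiloohms = 789000 ohms
50.1 gigaohms = 50100000000 ohms

50.1 gigaohms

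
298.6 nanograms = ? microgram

nano = 10^-9, micro = 10^-6; factor is 10^-3.
298.6 × 10^-3 = 0.2986

0.2986 micrograms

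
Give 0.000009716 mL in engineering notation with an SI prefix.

9.716 nL

= 9.716 × 10⁻⁹ L; 10⁻⁹ is nano.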